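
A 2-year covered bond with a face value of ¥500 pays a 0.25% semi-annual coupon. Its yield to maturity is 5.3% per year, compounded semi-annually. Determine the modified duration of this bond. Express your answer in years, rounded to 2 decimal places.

Periodic yield y = 0.0265. First find Macaulay duration:
  t   CF        PV=CF/(1+0.0265)^t    t·PV
  1        0.625         0.6089         0.6089
  2        0.625         0.5931         1.1863
  3        0.625         0.5778         1.7335
  4      500.625       450.8963     1,803.5854
  Σ                    452.6762     1,807.1141
P = 452.6762; Macaulay duration = 1,807.1141 / 452.6762 = 3.99207 half-year periods = 1.99603 years.
Modified duration = D_Mac / (1 + y) = 1.99603 / 1.0265 = 1.94450 years.

1.94 years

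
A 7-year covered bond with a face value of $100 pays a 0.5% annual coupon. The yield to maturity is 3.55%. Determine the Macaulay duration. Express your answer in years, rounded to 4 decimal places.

Periodic yield y = 0.0355. Discount each cash flow and weight by its year:
  t   CF        PV=CF/(1+0.0355)^t    t·PV
  1         0.50         0.4829         0.4829
  2         0.50         0.4663         0.9326
  3         0.50         0.4503         1.3510
  4         0.50         0.4349         1.7395
  5         0.50         0.4200         2.0999
  6         0.50         0.4056         2.4334
  7       100.50        78.7255       551.0784
  Σ                     81.3854       560.1176
Price P = Σ PV = 81.3854.
Macaulay duration = Σ(t·PV) / P = 560.1176 / 81.3854 = 6.88229 years.

6.8823 years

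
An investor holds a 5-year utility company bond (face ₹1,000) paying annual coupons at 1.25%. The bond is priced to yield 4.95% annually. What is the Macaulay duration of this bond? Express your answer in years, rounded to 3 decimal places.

Periodic yield y = 0.0495. Discount each cash flow and weight by its year:
  t   CF        PV=CF/(1+0.0495)^t    t·PV
  1        12.50        11.9104        11.9104
  2        12.50        11.3487        22.6973
  3        12.50        10.8134        32.4402
  4        12.50        10.3034        41.2136
  5     1,012.50       795.2118     3,976.0590
  Σ                    839.5877     4,084.3206
Price P = Σ PV = 839.5877.
Macaulay duration = Σ(t·PV) / P = 4,084.3206 / 839.5877 = 4.86467 years.

4.865 years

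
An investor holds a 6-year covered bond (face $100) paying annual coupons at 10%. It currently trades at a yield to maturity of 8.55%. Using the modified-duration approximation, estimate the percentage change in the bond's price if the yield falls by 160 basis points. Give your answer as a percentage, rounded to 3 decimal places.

+7.122%

Periodic yield y = 0.0855. Modified duration first:
  t   CF        PV=CF/(1+0.0855)^t    t·PV
  1        10.00         9.2123         9.2123
  2        10.00         8.4867        16.9735
  3        10.00         7.8183        23.4548
  4        10.00         7.2025        28.8098
  5        10.00         6.6352        33.1758
  6       110.00        67.2378       403.4270
  Σ                    106.5928       515.0532
P = 106.5928; D_Mac = 4.83197 yrs; D_mod = 4.83197/(1+0.0855) = 4.45138 yrs.
ΔP/P ≈ -D_mod · Δy = -4.45138 × (-0.016) = +0.071222 = +7.1222%.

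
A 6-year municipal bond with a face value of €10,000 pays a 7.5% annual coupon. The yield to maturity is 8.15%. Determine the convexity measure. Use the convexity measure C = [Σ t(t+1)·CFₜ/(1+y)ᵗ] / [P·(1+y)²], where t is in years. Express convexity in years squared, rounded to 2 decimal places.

With y = 0.0815:
  t   CF        PV=CF/(1+0.0815)^t    t·PV        t(t+1)·PV
  1       750.00       693.4813       693.4813       1,386.9626
  2       750.00       641.2217     1,282.4434       3,847.3302
  3       750.00       592.9003     1,778.7010       7,114.8040
  4       750.00       548.2204     2,192.8815      10,964.4074
  5       750.00       506.9074     2,534.5371      15,207.2225
  6    10,750.00     6,718.1442    40,308.8652     282,162.0565
  Σ                  9,700.8753    48,790.9095     320,682.7831
P = 9,700.8753.
Convexity = Σ t(t+1)·PV / [P·(1+y)²] = 320,682.7831 / (9,700.8753 × 1.169642) = 28.26257.

28.26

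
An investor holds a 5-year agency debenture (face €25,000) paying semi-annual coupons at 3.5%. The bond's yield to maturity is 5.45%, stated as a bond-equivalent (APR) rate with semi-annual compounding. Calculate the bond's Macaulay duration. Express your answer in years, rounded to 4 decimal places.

Periodic yield y = 0.02725. Discount each cash flow and weight by its period:
  t   CF        PV=CF/(1+0.02725)^t    t·PV
  1       437.50       425.8944       425.8944
  2       437.50       414.5966       829.1932
  3       437.50       403.5986     1,210.7957
  4       437.50       392.8922     1,571.5690
  5       437.50       382.4699     1,912.3497
  6       437.50       372.3241     2,233.9446
  7       437.50       362.4474     2,537.1319
  8       437.50       352.8327     2,822.6618
  9       437.50       343.4731     3,091.2577
  10   25,437.50    19,440.7461   194,407.4605
  Σ                 22,891.2751   211,042.2586
Price P = Σ PV = 22,891.2751.
Macaulay duration = Σ(t·PV) / P = 211,042.2586 / 22,891.2751 = 9.21933 half-year periods.
In years: 9.21933 / 2 = 4.60967 years.

4.6097 years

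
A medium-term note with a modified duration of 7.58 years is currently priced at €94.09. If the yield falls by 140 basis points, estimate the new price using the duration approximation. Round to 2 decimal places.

Duration approximation: ΔP/P ≈ -D_mod · Δy = -7.58 × (-0.014) = +0.106120.
New price ≈ 94.09 × (1 + 0.106120) = 104.0748308.

€104.07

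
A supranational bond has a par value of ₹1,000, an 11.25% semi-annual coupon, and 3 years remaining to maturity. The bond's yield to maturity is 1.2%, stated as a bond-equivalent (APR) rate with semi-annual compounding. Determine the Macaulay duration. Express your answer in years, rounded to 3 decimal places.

2.679 years

Periodic yield y = 0.006. Discount each cash flow and weight by its period:
  t   CF        PV=CF/(1+0.006)^t    t·PV
  1        56.25        55.9145        55.9145
  2        56.25        55.5810       111.1621
  3        56.25        55.2495       165.7486
  4        56.25        54.9200       219.6800
  5        56.25        54.5925       272.9623
  6     1,056.25     1,019.0109     6,114.0655
  Σ                  1,295.2685     6,939.5330
Price P = Σ PV = 1,295.2685.
Macaulay duration = Σ(t·PV) / P = 6,939.5330 / 1,295.2685 = 5.35760 half-year periods.
In years: 5.35760 / 2 = 2.67880 years.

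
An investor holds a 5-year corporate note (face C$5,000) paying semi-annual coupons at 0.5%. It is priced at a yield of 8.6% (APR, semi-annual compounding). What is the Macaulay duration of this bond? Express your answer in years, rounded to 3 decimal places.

Periodic yield y = 0.043. Discount each cash flow and weight by its period:
  t   CF        PV=CF/(1+0.043)^t    t·PV
  1        12.50        11.9847        11.9847
  2        12.50        11.4906        22.9811
  3        12.50        11.0168        33.0505
  4        12.50        10.5626        42.2506
  5        12.50        10.1272        50.6359
  6        12.50         9.7097        58.2580
  7        12.50         9.3094        65.1655
  8        12.50         8.9256        71.4045
  9        12.50         8.5576        77.0183
  10    5,012.50     3,290.1167    32,901.1669
  Σ                  3,381.8008    33,333.9160
Price P = Σ PV = 3,381.8008.
Macaulay duration = Σ(t·PV) / P = 33,333.9160 / 3,381.8008 = 9.85685 half-year periods.
In years: 9.85685 / 2 = 4.92843 years.

4.928 years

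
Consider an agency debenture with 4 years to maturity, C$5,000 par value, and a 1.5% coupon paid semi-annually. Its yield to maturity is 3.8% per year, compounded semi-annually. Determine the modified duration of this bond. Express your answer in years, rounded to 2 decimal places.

Periodic yield y = 0.019. First find Macaulay duration:
  t   CF        PV=CF/(1+0.019)^t    t·PV
  1        37.50        36.8008        36.8008
  2        37.50        36.1146        72.2292
  3        37.50        35.4412       106.3237
  4        37.50        34.7804       139.1216
  5        37.50        34.1319       170.6595
  6        37.50        33.4955       200.9729
  7        37.50        32.8709       230.0965
  8     5,037.50     4,333.3282    34,666.6259
  Σ                  4,576.9636    35,622.8300
P = 4,576.9636; Macaulay duration = 35,622.8300 / 4,576.9636 = 7.78307 half-year periods = 3.89154 years.
Modified duration = D_Mac / (1 + y) = 3.89154 / 1.019 = 3.81897 years.

3.82 years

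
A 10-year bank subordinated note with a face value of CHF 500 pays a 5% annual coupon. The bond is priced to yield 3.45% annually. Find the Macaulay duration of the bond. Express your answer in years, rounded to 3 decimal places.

Periodic yield y = 0.0345. Discount each cash flow and weight by its year:
  t   CF        PV=CF/(1+0.0345)^t    t·PV
  1        25.00        24.1663        24.1663
  2        25.00        23.3603        46.7207
  3        25.00        22.5813        67.7438
  4        25.00        21.8282        87.3128
  5        25.00        21.1002       105.5012
  6        25.00        20.3966       122.3794
  7        25.00        19.7164       138.0145
  8        25.00        19.0588       152.4706
  9        25.00        18.4232       165.8090
  10      525.00       373.9851     3,739.8515
  Σ                    564.6164     4,649.9697
Price P = Σ PV = 564.6164.
Macaulay duration = Σ(t·PV) / P = 4,649.9697 / 564.6164 = 8.23563 years.

8.236 years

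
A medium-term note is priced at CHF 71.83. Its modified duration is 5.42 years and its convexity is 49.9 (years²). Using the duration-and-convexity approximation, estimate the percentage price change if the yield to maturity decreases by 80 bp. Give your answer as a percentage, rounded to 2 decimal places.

Duration effect: -D_mod·Δy = -5.42 × (-0.008) = +0.043360
Convexity effect: ½·C·(Δy)² = 0.5 × 49.9 × (-0.008)² = +0.0015968
ΔP/P ≈ +0.043360 + 0.0015968 = +0.0449568
= +4.49568%.

+4.50%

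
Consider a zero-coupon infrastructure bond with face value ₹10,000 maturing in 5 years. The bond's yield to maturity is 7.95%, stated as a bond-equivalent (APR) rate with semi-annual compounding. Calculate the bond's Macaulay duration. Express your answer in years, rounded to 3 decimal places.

A zero-coupon bond has a single cash flow at maturity, so its Macaulay duration equals its maturity: 5 years.
(Equivalently: 10 semi-annual periods ÷ 2 = 5 years.)

5.000 years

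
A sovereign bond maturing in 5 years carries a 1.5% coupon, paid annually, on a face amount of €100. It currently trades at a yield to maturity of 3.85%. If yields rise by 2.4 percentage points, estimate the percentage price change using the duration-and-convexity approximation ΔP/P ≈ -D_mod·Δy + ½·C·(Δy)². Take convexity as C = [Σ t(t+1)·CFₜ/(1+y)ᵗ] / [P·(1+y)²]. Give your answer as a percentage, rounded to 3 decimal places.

-10.428%

With y = 0.0385:
  t   CF        PV=CF/(1+0.0385)^t    t·PV        t(t+1)·PV
  1         1.50         1.4444         1.4444           2.8888
  2         1.50         1.3908         2.7817           8.3451
  3         1.50         1.3393         4.0178          16.0714
  4         1.50         1.2896         5.1585          25.7926
  5       101.50        84.0298       420.1492       2,520.8952
  Σ                     89.4940       433.5516       2,573.9930
P = 89.4940; D_Mac = 4.84448 yrs; D_mod = 4.66488 yrs; C = 26.66862.
Duration effect: -4.66488 × (+0.024) = -0.111957
Convexity effect: 0.5 × 26.66862 × (0.024)² = +0.0076806
ΔP/P ≈ -0.111957 + 0.0076806 = -0.104277 = -10.4277%.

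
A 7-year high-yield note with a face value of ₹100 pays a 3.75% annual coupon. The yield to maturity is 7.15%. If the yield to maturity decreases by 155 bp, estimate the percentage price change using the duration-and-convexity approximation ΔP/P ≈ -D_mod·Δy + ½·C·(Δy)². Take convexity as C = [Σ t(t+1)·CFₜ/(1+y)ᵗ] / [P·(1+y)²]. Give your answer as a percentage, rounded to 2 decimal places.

+9.46%

With y = 0.0715:
  t   CF        PV=CF/(1+0.0715)^t    t·PV        t(t+1)·PV
  1         3.75         3.4998         3.4998           6.9995
  2         3.75         3.2662         6.5325          19.5974
  3         3.75         3.0483         9.1448          36.5794
  4         3.75         2.8449        11.3795          56.8974
  5         3.75         2.6550        13.2752          79.6511
  6         3.75         2.4779        14.8672         104.0705
  7       103.75        63.9798       447.8586       3,582.8688
  Σ                     81.7719       506.5575       3,886.6640
P = 81.7719; D_Mac = 6.19477 yrs; D_mod = 5.78140 yrs; C = 41.39890.
Duration effect: -5.78140 × (-0.0155) = +0.089612
Convexity effect: 0.5 × 41.39890 × (-0.0155)² = +0.0049730
ΔP/P ≈ +0.089612 + 0.0049730 = +0.094585 = +9.4585%.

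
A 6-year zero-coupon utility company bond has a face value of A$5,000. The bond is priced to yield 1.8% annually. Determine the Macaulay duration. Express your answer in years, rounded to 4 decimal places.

6.0000 years

A zero-coupon bond has a single cash flow at maturity, so its Macaulay duration equals its maturity: 6 years.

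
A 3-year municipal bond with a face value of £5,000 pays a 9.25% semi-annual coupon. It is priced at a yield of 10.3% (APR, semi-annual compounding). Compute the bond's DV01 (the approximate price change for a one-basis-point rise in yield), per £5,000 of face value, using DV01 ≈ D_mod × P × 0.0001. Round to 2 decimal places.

£1.24

Periodic yield y = 0.0515.
  t   CF        PV=CF/(1+0.0515)^t    t·PV
  1       231.25       219.9239       219.9239
  2       231.25       209.1526       418.3051
  3       231.25       198.9088       596.7263
  4       231.25       189.1667       756.6667
  5       231.25       179.9017       899.5087
  6     5,231.25     3,870.3462    23,222.0772
  Σ                  4,867.3998    26,113.2079
P = 4,867.3998; D_Mac = 5.36492 half-year periods = 2.68246 yrs; D_mod = 2.55108 yrs.
DV01 ≈ 2.55108 × 4,867.3998 × 0.0001 = 1.241712.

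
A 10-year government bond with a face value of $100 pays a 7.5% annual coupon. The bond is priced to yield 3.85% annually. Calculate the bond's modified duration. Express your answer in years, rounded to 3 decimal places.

Periodic yield y = 0.0385. First find Macaulay duration:
  t   CF        PV=CF/(1+0.0385)^t    t·PV
  1         7.50         7.2220         7.2220
  2         7.50         6.9542        13.9084
  3         7.50         6.6964        20.0892
  4         7.50         6.4482        25.7926
  5         7.50         6.2091        31.0455
  6         7.50         5.9789        35.8735
  7         7.50         5.7573        40.3008
  8         7.50         5.5438        44.3506
  9         7.50         5.3383        48.0447
  10      107.50        73.6790       736.7895
  Σ                    129.8271     1,003.4168
P = 129.8271; Macaulay duration = 1,003.4168 / 129.8271 = 7.72887 years.
Modified duration = D_Mac / (1 + y) = 7.72887 / 1.0385 = 7.44234 years.

7.442 years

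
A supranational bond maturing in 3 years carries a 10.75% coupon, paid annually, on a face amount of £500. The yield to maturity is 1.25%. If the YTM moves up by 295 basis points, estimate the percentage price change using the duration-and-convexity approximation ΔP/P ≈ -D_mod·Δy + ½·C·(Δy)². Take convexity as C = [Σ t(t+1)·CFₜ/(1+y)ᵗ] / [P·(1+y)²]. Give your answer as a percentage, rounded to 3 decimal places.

-7.564%

With y = 0.0125:
  t   CF        PV=CF/(1+0.0125)^t    t·PV        t(t+1)·PV
  1        53.75        53.0864        53.0864         106.1728
  2        53.75        52.4310       104.8621         314.5862
  3       553.75       533.4929     1,600.4787       6,401.9148
  Σ                    639.0104     1,758.4272       6,822.6738
P = 639.0104; D_Mac = 2.75180 yrs; D_mod = 2.71782 yrs; C = 10.41494.
Duration effect: -2.71782 × (+0.0295) = -0.080176
Convexity effect: 0.5 × 10.41494 × (0.0295)² = +0.0045318
ΔP/P ≈ -0.080176 + 0.0045318 = -0.075644 = -7.5644%.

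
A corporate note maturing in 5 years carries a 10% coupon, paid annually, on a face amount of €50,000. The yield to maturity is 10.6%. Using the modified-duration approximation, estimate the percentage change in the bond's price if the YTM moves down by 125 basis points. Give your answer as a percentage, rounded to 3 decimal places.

+4.701%

Periodic yield y = 0.106. Modified duration first:
  t   CF        PV=CF/(1+0.106)^t    t·PV
  1     5,000.00     4,520.7957     4,520.7957
  2     5,000.00     4,087.5187     8,175.0374
  3     5,000.00     3,695.7673    11,087.3020
  4     5,000.00     3,341.5618    13,366.2472
  5    55,000.00    33,234.3397   166,171.6985
  Σ                 48,879.9832   203,321.0807
P = 48,879.9832; D_Mac = 4.15960 yrs; D_mod = 4.15960/(1+0.106) = 3.76094 yrs.
ΔP/P ≈ -D_mod · Δy = -3.76094 × (-0.0125) = +0.047012 = +4.7012%.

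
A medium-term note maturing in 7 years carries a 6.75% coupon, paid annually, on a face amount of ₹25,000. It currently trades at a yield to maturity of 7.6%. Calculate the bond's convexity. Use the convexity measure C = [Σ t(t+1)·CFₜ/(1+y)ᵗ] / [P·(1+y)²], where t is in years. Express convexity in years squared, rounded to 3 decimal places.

With y = 0.076:
  t   CF        PV=CF/(1+0.076)^t    t·PV        t(t+1)·PV
  1     1,687.50     1,568.3086     1,568.3086       3,136.6171
  2     1,687.50     1,457.5358     2,915.0717       8,745.2150
  3     1,687.50     1,354.5872     4,063.7616      16,255.0464
  4     1,687.50     1,258.9100     5,035.6401      25,178.2007
  5     1,687.50     1,169.9907     5,849.9537      35,099.7222
  6     1,687.50     1,087.3520     6,524.1119      45,668.7836
  7    26,687.50    15,981.6639   111,871.6473     894,973.1784
  Σ                 23,878.3482   137,828.4949   1,029,056.7634
P = 23,878.3482.
Convexity = Σ t(t+1)·PV / [P·(1+y)²] = 1,029,056.7634 / (23,878.3482 × 1.157776) = 37.22293.

37.223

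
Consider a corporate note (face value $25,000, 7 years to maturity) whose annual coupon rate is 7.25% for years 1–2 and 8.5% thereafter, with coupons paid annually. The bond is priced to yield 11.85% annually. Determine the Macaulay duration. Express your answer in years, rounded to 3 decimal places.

Periodic yield y = 0.1185. Discount each cash flow and weight by its year:
  t   CF        PV=CF/(1+0.1185)^t    t·PV
  1     1,812.50     1,620.4738     1,620.4738
  2     1,812.50     1,448.7920     2,897.5840
  3     2,125.00     1,518.6265     4,555.8794
  4     2,125.00     1,357.7349     5,430.9396
  5     2,125.00     1,213.8890     6,069.4452
  6     2,125.00     1,085.2830     6,511.6981
  7    27,125.00    12,385.6222    86,699.3553
  Σ                 20,630.4215   113,785.3754
Price P = Σ PV = 20,630.4215.
Macaulay duration = Σ(t·PV) / P = 113,785.3754 / 20,630.4215 = 5.51542 years.

5.515 years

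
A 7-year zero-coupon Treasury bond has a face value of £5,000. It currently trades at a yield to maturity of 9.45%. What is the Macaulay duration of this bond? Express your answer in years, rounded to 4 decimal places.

7.0000 years

A zero-coupon bond has a single cash flow at maturity, so its Macaulay duration equals its maturity: 7 years.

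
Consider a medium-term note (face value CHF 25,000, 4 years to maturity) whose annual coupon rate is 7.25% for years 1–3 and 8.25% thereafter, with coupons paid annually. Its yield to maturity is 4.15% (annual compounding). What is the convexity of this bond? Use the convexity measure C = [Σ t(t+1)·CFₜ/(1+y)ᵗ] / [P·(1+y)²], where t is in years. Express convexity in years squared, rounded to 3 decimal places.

16.215

With y = 0.0415:
  t   CF        PV=CF/(1+0.0415)^t    t·PV        t(t+1)·PV
  1     1,812.50     1,740.2784     1,740.2784       3,480.5569
  2     1,812.50     1,670.9347     3,341.8693      10,025.6079
  3     1,812.50     1,604.3540     4,813.0619      19,252.2476
  4    27,062.50    23,000.1578    92,000.6314     460,003.1570
  Σ                 28,015.7249   101,895.8411     492,761.5694
P = 28,015.7249.
Convexity = Σ t(t+1)·PV / [P·(1+y)²] = 492,761.5694 / (28,015.7249 × 1.084722) = 16.21498.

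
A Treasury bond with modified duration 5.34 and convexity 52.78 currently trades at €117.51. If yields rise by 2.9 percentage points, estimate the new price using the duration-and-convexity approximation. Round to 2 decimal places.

€101.92

Duration effect: -D_mod·Δy = -5.34 × (+0.029) = -0.154860
Convexity effect: ½·C·(Δy)² = 0.5 × 52.78 × (0.029)² = +0.02219399
ΔP/P ≈ -0.154860 + 0.02219399 = -0.13266601
New price ≈ 117.51 × (1 - 0.13266601) = 101.9204171649.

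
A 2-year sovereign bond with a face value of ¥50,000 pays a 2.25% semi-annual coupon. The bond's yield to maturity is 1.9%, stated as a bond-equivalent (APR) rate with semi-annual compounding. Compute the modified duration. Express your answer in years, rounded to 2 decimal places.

Periodic yield y = 0.0095. First find Macaulay duration:
  t   CF        PV=CF/(1+0.0095)^t    t·PV
  1       562.50       557.2065       557.2065
  2       562.50       551.9629     1,103.9258
  3       562.50       546.7686     1,640.3058
  4    50,562.50    48,685.9048   194,743.6193
  Σ                 50,341.8429   198,045.0574
P = 50,341.8429; Macaulay duration = 198,045.0574 / 50,341.8429 = 3.93400 half-year periods = 1.96700 years.
Modified duration = D_Mac / (1 + y) = 1.96700 / 1.0095 = 1.94849 years.

1.95 years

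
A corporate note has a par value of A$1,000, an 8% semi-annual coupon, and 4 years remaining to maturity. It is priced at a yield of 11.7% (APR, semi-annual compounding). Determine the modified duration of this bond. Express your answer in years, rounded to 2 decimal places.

3.27 years

Periodic yield y = 0.0585. First find Macaulay duration:
  t   CF        PV=CF/(1+0.0585)^t    t·PV
  1        40.00        37.7893        37.7893
  2        40.00        35.7008        71.4017
  3        40.00        33.7278       101.1833
  4        40.00        31.8637       127.4549
  5        40.00        30.1027       150.5136
  6        40.00        28.4390       170.6342
  7        40.00        26.8673       188.0711
  8     1,040.00       659.9430     5,279.5442
  Σ                    884.4337     6,126.5921
P = 884.4337; Macaulay duration = 6,126.5921 / 884.4337 = 6.92714 half-year periods = 3.46357 years.
Modified duration = D_Mac / (1 + y) = 3.46357 / 1.0585 = 3.27215 years.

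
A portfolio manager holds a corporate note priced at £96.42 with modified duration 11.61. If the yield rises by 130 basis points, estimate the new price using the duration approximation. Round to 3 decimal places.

£81.867

Duration approximation: ΔP/P ≈ -D_mod · Δy = -11.61 × (+0.013) = -0.150930.
New price ≈ 96.42 × (1 - 0.150930) = 81.8673294.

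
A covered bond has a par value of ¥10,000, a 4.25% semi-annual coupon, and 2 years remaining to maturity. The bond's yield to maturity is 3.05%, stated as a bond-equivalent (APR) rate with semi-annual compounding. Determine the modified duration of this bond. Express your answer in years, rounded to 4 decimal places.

Periodic yield y = 0.01525. First find Macaulay duration:
  t   CF        PV=CF/(1+0.01525)^t    t·PV
  1       212.50       209.3081       209.3081
  2       212.50       206.1641       412.3281
  3       212.50       203.0673       609.2018
  4    10,212.50     9,612.5824    38,450.3297
  Σ                 10,231.1218    39,681.1677
P = 10,231.1218; Macaulay duration = 39,681.1677 / 10,231.1218 = 3.87848 half-year periods = 1.93924 years.
Modified duration = D_Mac / (1 + y) = 1.93924 / 1.01525 = 1.91011 years.

1.9101 years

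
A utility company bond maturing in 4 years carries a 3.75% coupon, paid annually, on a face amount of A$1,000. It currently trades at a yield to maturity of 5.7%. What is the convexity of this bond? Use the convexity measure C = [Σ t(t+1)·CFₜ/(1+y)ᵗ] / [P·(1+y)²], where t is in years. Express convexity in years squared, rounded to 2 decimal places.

With y = 0.057:
  t   CF        PV=CF/(1+0.057)^t    t·PV        t(t+1)·PV
  1        37.50        35.4778        35.4778          70.9555
  2        37.50        33.5646        67.1292         201.3875
  3        37.50        31.7546        95.2637         381.0549
  4     1,037.50       831.1667     3,324.6670      16,623.3348
  Σ                    931.9637     3,522.5376      17,276.7328
P = 931.9637.
Convexity = Σ t(t+1)·PV / [P·(1+y)²] = 17,276.7328 / (931.9637 × 1.117249) = 16.59253.

16.59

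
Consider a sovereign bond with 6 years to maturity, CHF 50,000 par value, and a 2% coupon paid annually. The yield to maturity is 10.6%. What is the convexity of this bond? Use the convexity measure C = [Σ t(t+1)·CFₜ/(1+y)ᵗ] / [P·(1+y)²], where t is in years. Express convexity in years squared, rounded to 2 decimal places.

With y = 0.106:
  t   CF        PV=CF/(1+0.106)^t    t·PV        t(t+1)·PV
  1     1,000.00       904.1591       904.1591       1,808.3183
  2     1,000.00       817.5037     1,635.0075       4,905.0224
  3     1,000.00       739.1535     2,217.4604       8,869.8416
  4     1,000.00       668.3124     2,673.2494      13,366.2472
  5     1,000.00       604.2607     3,021.3036      18,127.8217
  6    51,000.00    27,863.7403   167,182.4420   1,170,277.0942
  Σ                 31,597.1298   177,633.6221   1,217,354.3453
P = 31,597.1298.
Convexity = Σ t(t+1)·PV / [P·(1+y)²] = 1,217,354.3453 / (31,597.1298 × 1.223236) = 31.49627.

31.50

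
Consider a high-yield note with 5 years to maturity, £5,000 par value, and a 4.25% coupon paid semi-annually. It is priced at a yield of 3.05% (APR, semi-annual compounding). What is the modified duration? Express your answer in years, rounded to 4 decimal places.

Periodic yield y = 0.01525. First find Macaulay duration:
  t   CF        PV=CF/(1+0.01525)^t    t·PV
  1       106.25       104.6540       104.6540
  2       106.25       103.0820       206.1641
  3       106.25       101.5336       304.6009
  4       106.25       100.0085       400.0340
  5       106.25        98.5063       492.5314
  6       106.25        97.0266       582.1598
  7       106.25        95.5692       668.9844
  8       106.25        94.1337       753.0693
  9       106.25        92.7197       834.4772
  10    5,106.25     4,389.0658    43,890.6581
  Σ                  5,276.2995    48,237.3332
P = 5,276.2995; Macaulay duration = 48,237.3332 / 5,276.2995 = 9.14227 half-year periods = 4.57113 years.
Modified duration = D_Mac / (1 + y) = 4.57113 / 1.01525 = 4.50247 years.

4.5025 years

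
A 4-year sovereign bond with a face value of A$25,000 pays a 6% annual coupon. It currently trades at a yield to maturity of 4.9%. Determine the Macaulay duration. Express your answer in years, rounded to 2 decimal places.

Periodic yield y = 0.049. Discount each cash flow and weight by its year:
  t   CF        PV=CF/(1+0.049)^t    t·PV
  1     1,500.00     1,429.9333     1,429.9333
  2     1,500.00     1,363.1394     2,726.2789
  3     1,500.00     1,299.4656     3,898.3969
  4    26,500.00    21,884.8675    87,539.4699
  Σ                 25,977.4058    95,594.0789
Price P = Σ PV = 25,977.4058.
Macaulay duration = Σ(t·PV) / P = 95,594.0789 / 25,977.4058 = 3.67989 years.

3.68 years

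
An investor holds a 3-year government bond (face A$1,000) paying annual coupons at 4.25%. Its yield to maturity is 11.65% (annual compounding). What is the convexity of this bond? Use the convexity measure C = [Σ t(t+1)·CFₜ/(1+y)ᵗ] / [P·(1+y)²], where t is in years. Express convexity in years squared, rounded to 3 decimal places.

9.055

With y = 0.1165:
  t   CF        PV=CF/(1+0.1165)^t    t·PV        t(t+1)·PV
  1        42.50        38.0654        38.0654          76.1308
  2        42.50        34.0935        68.1870         204.5609
  3     1,042.50       749.0312     2,247.0935       8,988.3738
  Σ                    821.1900     2,353.3458       9,269.0656
P = 821.1900.
Convexity = Σ t(t+1)·PV / [P·(1+y)²] = 9,269.0656 / (821.1900 × 1.246572) = 9.05472.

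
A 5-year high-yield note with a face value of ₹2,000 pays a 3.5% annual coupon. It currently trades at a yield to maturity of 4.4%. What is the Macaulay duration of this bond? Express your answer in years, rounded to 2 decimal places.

4.67 years

Periodic yield y = 0.044. Discount each cash flow and weight by its year:
  t   CF        PV=CF/(1+0.044)^t    t·PV
  1        70.00        67.0498        67.0498
  2        70.00        64.2240       128.4479
  3        70.00        61.5172       184.5516
  4        70.00        58.9245       235.6981
  5     2,070.00     1,669.0443     8,345.2213
  Σ                  1,920.7597     8,960.9687
Price P = Σ PV = 1,920.7597.
Macaulay duration = Σ(t·PV) / P = 8,960.9687 / 1,920.7597 = 4.66533 years.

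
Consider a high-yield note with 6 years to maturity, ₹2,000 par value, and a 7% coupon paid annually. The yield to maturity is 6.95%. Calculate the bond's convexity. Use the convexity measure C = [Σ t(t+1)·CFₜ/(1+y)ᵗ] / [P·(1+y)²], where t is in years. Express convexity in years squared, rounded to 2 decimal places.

With y = 0.0695:
  t   CF        PV=CF/(1+0.0695)^t    t·PV        t(t+1)·PV
  1       140.00       130.9023       130.9023         261.8046
  2       140.00       122.3958       244.7916         734.3747
  3       140.00       114.4421       343.3262       1,373.3047
  4       140.00       107.0052       428.0208       2,140.1040
  5       140.00       100.0516       500.2581       3,001.5484
  6     2,140.00     1,429.9770     8,579.8618      60,059.0323
  Σ                  2,004.7739    10,227.1607      67,570.1687
P = 2,004.7739.
Convexity = Σ t(t+1)·PV / [P·(1+y)²] = 67,570.1687 / (2,004.7739 × 1.143830) = 29.46646.

29.47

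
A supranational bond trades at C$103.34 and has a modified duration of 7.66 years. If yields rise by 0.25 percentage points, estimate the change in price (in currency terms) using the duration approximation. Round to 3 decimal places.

Duration approximation: ΔP/P ≈ -D_mod · Δy = -7.66 × (+0.0025) = -0.019150.
ΔP ≈ 103.34 × (-0.019150) = -1.978961.

-C$1.979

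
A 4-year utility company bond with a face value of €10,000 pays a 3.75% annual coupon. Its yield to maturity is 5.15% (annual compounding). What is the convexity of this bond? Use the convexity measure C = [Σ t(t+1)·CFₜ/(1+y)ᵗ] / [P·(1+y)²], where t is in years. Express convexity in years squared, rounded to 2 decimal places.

With y = 0.0515:
  t   CF        PV=CF/(1+0.0515)^t    t·PV        t(t+1)·PV
  1       375.00       356.6334       356.6334         713.2668
  2       375.00       339.1663       678.3326       2,034.9979
  3       375.00       322.5547       967.6642       3,870.6570
  4    10,375.00     8,486.9374    33,947.7495     169,738.7474
  Σ                  9,505.2918    35,950.3797     176,357.6690
P = 9,505.2918.
Convexity = Σ t(t+1)·PV / [P·(1+y)²] = 176,357.6690 / (9,505.2918 × 1.105652) = 16.78071.

16.78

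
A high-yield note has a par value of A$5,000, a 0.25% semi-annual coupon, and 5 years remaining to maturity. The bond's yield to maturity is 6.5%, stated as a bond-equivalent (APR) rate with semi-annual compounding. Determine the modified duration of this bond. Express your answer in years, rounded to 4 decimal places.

Periodic yield y = 0.0325. First find Macaulay duration:
  t   CF        PV=CF/(1+0.0325)^t    t·PV
  1         6.25         6.0533         6.0533
  2         6.25         5.8627        11.7255
  3         6.25         5.6782        17.0346
  4         6.25         5.4995        21.9978
  5         6.25         5.3264        26.6318
  6         6.25         5.1587        30.9522
  7         6.25         4.9963        34.9742
  8         6.25         4.8390        38.7123
  9         6.25         4.6867        42.1805
  10    5,006.25     3,635.9000    36,359.0000
  Σ                  3,684.0008    36,589.2621
P = 3,684.0008; Macaulay duration = 36,589.2621 / 3,684.0008 = 9.93194 half-year periods = 4.96597 years.
Modified duration = D_Mac / (1 + y) = 4.96597 / 1.0325 = 4.80965 years.

4.8097 years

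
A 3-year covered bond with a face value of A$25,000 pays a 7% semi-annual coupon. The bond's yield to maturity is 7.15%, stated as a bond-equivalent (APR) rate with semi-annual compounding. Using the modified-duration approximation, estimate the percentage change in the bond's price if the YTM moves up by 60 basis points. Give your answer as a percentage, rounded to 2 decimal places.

Periodic yield y = 0.03575. Modified duration first:
  t   CF        PV=CF/(1+0.03575)^t    t·PV
  1       875.00       844.7985       844.7985
  2       875.00       815.6393     1,631.2787
  3       875.00       787.4867     2,362.4601
  4       875.00       760.3058     3,041.2231
  5       875.00       734.0630     3,670.3151
  6    25,875.00    20,958.0420   125,748.2521
  Σ                 24,900.3353   137,298.3275
P = 24,900.3353; D_Mac = 5.51391 half-year periods = 2.75696 yrs; D_mod = 2.75696/(1+0.03575) = 2.66180 yrs.
ΔP/P ≈ -D_mod · Δy = -2.66180 × (+0.006) = -0.015971 = -1.5971%.

-1.60%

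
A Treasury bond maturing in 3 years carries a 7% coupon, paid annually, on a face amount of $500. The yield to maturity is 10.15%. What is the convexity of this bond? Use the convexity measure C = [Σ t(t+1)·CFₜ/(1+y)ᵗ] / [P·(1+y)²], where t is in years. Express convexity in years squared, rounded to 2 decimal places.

With y = 0.1015:
  t   CF        PV=CF/(1+0.1015)^t    t·PV        t(t+1)·PV
  1        35.00        31.7749        31.7749          63.5497
  2        35.00        28.8469        57.6938         173.0814
  3       535.00       400.3135     1,200.9406       4,803.7625
  Σ                    460.9353     1,290.4093       5,040.3935
P = 460.9353.
Convexity = Σ t(t+1)·PV / [P·(1+y)²] = 5,040.3935 / (460.9353 × 1.213302) = 9.01271.

9.01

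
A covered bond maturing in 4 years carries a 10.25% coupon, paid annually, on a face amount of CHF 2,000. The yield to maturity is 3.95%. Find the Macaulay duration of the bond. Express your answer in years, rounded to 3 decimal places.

Periodic yield y = 0.0395. Discount each cash flow and weight by its year:
  t   CF        PV=CF/(1+0.0395)^t    t·PV
  1       205.00       197.2102       197.2102
  2       205.00       189.7164       379.4328
  3       205.00       182.5074       547.5221
  4     2,205.00     1,888.4723     7,553.8892
  Σ                  2,457.9063     8,678.0543
Price P = Σ PV = 2,457.9063.
Macaulay duration = Σ(t·PV) / P = 8,678.0543 / 2,457.9063 = 3.53067 years.

3.531 years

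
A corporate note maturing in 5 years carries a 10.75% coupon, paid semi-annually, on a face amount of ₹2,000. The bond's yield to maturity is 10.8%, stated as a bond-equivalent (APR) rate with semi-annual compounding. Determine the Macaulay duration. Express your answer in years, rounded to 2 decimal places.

Periodic yield y = 0.054. Discount each cash flow and weight by its period:
  t   CF        PV=CF/(1+0.054)^t    t·PV
  1       107.50       101.9924       101.9924
  2       107.50        96.7670       193.5340
  3       107.50        91.8093       275.4279
  4       107.50        87.1056       348.4224
  5       107.50        82.6429       413.2144
  6       107.50        78.4088       470.4528
  7       107.50        74.3916       520.7415
  8       107.50        70.5803       564.6425
  9       107.50        66.9642       602.6782
  10    2,107.50     1,245.5509    12,455.5088
  Σ                  1,996.2130    15,946.6149
Price P = Σ PV = 1,996.2130.
Macaulay duration = Σ(t·PV) / P = 15,946.6149 / 1,996.2130 = 7.98843 half-year periods.
In years: 7.98843 / 2 = 3.99422 years.

3.99 years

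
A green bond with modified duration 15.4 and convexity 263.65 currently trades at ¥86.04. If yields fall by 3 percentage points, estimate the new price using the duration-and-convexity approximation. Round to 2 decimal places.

¥136.00

Duration effect: -D_mod·Δy = -15.4 × (-0.03) = +0.462000
Convexity effect: ½·C·(Δy)² = 0.5 × 263.65 × (-0.03)² = +0.1186425
ΔP/P ≈ +0.462000 + 0.1186425 = +0.5806425
New price ≈ 86.04 × (1 + 0.5806425) = 135.9984807.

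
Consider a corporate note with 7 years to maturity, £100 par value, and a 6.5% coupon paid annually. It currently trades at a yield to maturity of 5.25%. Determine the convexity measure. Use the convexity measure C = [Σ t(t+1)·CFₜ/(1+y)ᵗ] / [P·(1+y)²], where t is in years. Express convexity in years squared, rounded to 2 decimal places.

39.93

With y = 0.0525:
  t   CF        PV=CF/(1+0.0525)^t    t·PV        t(t+1)·PV
  1         6.50         6.1758         6.1758          12.3515
  2         6.50         5.8677        11.7354          35.2063
  3         6.50         5.5750        16.7251          66.9003
  4         6.50         5.2969        21.1878         105.9388
  5         6.50         5.0327        25.1636         150.9816
  6         6.50         4.7817        28.6901         200.8307
  7       106.50        74.4380       521.0662       4,168.5297
  Σ                    107.1679       630.7440       4,740.7390
P = 107.1679.
Convexity = Σ t(t+1)·PV / [P·(1+y)²] = 4,740.7390 / (107.1679 × 1.107756) = 39.93348.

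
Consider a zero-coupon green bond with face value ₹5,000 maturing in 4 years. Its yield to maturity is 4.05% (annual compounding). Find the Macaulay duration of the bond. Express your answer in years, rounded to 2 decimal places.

4.00 years

A zero-coupon bond has a single cash flow at maturity, so its Macaulay duration equals its maturity: 4 years.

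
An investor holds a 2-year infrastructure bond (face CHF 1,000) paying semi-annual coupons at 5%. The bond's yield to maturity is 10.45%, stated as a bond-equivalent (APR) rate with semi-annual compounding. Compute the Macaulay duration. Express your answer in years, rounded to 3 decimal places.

1.924 years

Periodic yield y = 0.05225. Discount each cash flow and weight by its period:
  t   CF        PV=CF/(1+0.05225)^t    t·PV
  1        25.00        23.7586        23.7586
  2        25.00        22.5789        45.1577
  3        25.00        21.4577        64.3731
  4     1,025.00       836.0806     3,344.3223
  Σ                    903.8757     3,477.6117
Price P = Σ PV = 903.8757.
Macaulay duration = Σ(t·PV) / P = 3,477.6117 / 903.8757 = 3.84744 half-year periods.
In years: 3.84744 / 2 = 1.92372 years.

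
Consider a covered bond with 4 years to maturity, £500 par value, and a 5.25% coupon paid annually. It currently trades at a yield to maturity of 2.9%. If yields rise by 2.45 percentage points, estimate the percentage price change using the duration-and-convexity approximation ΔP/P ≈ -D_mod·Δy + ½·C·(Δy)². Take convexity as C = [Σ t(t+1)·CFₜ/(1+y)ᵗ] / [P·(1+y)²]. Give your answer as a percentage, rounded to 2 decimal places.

With y = 0.029:
  t   CF        PV=CF/(1+0.029)^t    t·PV        t(t+1)·PV
  1        26.25        25.5102        25.5102          51.0204
  2        26.25        24.7913        49.5825         148.7475
  3        26.25        24.0926        72.2777         289.1109
  4       526.25       469.3865     1,877.5461       9,387.7303
  Σ                    543.7806     2,024.9165       9,876.6092
P = 543.7806; D_Mac = 3.72378 yrs; D_mod = 3.61883 yrs; C = 17.15353.
Duration effect: -3.61883 × (+0.0245) = -0.088661
Convexity effect: 0.5 × 17.15353 × (0.0245)² = +0.0051482
ΔP/P ≈ -0.088661 + 0.0051482 = -0.083513 = -8.3513%.

-8.35%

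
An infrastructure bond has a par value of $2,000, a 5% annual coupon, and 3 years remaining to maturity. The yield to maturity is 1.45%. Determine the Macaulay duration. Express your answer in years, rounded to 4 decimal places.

Periodic yield y = 0.0145. Discount each cash flow and weight by its year:
  t   CF        PV=CF/(1+0.0145)^t    t·PV
  1       100.00        98.5707        98.5707
  2       100.00        97.1619       194.3238
  3     2,100.00     2,011.2365     6,033.7095
  Σ                  2,206.9691     6,326.6040
Price P = Σ PV = 2,206.9691.
Macaulay duration = Σ(t·PV) / P = 6,326.6040 / 2,206.9691 = 2.86665 years.

2.8666 years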